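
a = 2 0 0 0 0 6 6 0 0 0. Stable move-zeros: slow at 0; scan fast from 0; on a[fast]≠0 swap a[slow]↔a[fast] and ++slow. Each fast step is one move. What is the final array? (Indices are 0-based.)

[2, 6, 6, 0, 0, 0, 0, 0, 0, 0]

slow=0 fast=0: a[fast]=2≠0 swap→a[0]=2, slow++,fast++
slow=1 fast=1: a[fast]=0, fast++
slow=1 fast=2: a[fast]=0, fast++
slow=1 fast=3: a[fast]=0, fast++
slow=1 fast=4: a[fast]=0, fast++
slow=1 fast=5: a[fast]=6≠0 swap→a[1]=6, slow++,fast++
slow=2 fast=6: a[fast]=6≠0 swap→a[2]=6, slow++,fast++
slow=3 fast=7: a[fast]=0, fast++
slow=3 fast=8: a[fast]=0, fast++
slow=3 fast=9: a[fast]=0, fast++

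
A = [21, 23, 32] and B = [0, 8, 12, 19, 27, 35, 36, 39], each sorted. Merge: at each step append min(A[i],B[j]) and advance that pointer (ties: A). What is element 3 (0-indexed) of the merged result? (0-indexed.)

i=0 j=0: A[i]=21>B[j]=0 take 0, j++
i=0 j=1: A[i]=21>B[j]=8 take 8, j++
i=0 j=2: A[i]=21>B[j]=12 take 12, j++
i=0 j=3: A[i]=21>B[j]=19 take 19, j++
i=0 j=4: A[i]=21<=B[j]=27 take 21, i++
i=1 j=4: A[i]=23<=B[j]=27 take 23, i++
i=2 j=4: A[i]=32>B[j]=27 take 27, j++
i=2 j=5: A[i]=32<=B[j]=35 take 32, i++
i=3 j=5: A done, take B[j]=35, j++
i=3 j=6: A done, take B[j]=36, j++
i=3 j=7: A done, take B[j]=39, j++

merged[3] = 19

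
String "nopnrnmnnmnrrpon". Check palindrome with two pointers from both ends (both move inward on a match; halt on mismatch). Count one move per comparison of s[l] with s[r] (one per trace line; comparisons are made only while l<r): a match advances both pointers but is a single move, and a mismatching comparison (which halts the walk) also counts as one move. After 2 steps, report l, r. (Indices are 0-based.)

l=0 r=15: 'n'=='n', l++,r--
l=1 r=14: 'o'=='o', l++,r--

l=2, r=13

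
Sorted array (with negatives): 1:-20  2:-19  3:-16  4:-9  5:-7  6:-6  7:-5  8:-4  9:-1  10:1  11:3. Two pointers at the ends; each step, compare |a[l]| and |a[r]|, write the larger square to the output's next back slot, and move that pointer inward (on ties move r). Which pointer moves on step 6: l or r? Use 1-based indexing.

l

l=1 r=11: |-20|>|3| out[11]=400, l++
l=2 r=11: |-19|>|3| out[10]=361, l++
l=3 r=11: |-16|>|3| out[9]=256, l++
l=4 r=11: |-9|>|3| out[8]=81, l++
l=5 r=11: |-7|>|3| out[7]=49, l++
l=6 r=11: |-6|>|3| out[6]=36, l++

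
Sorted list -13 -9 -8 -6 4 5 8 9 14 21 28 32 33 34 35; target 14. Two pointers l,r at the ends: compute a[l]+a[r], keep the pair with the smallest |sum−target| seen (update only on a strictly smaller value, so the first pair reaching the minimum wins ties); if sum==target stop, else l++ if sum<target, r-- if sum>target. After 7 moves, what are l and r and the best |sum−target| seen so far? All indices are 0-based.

l=0 r=14: -13+35=22 d=8 *, r--
l=0 r=13: -13+34=21 d=7 *, r--
l=0 r=12: -13+33=20 d=6 *, r--
l=0 r=11: -13+32=19 d=5 *, r--
l=0 r=10: -13+28=15 d=1 *, r--
l=0 r=9: -13+21=8 d=6, l++
l=1 r=9: -9+21=12 d=2, l++

l=2, r=9, best |Δ|=1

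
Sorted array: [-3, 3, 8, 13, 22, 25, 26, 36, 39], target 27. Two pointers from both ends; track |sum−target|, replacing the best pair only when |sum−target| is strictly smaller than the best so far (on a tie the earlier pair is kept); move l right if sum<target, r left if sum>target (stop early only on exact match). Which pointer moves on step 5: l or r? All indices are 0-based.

l=0 r=8: -3+39=36 d=9 *, r--
l=0 r=7: -3+36=33 d=6 *, r--
l=0 r=6: -3+26=23 d=4 *, l++
l=1 r=6: 3+26=29 d=2 *, r--
l=1 r=5: 3+25=28 d=1 *, r--

r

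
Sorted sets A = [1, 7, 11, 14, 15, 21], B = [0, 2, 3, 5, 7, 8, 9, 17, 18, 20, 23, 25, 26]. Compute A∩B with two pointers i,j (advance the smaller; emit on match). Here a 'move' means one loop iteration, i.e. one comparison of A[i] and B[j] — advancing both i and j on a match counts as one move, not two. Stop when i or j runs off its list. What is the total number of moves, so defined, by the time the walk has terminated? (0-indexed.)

i=0 j=0: 1>0, j++
i=0 j=1: 1<2, i++
i=1 j=1: 7>2, j++
i=1 j=2: 7>3, j++
i=1 j=3: 7>5, j++
i=1 j=4: 7==7 emit, i++,j++
i=2 j=5: 11>8, j++
i=2 j=6: 11>9, j++
i=2 j=7: 11<17, i++
i=3 j=7: 14<17, i++
i=4 j=7: 15<17, i++
i=5 j=7: 21>17, j++
i=5 j=8: 21>18, j++
i=5 j=9: 21>20, j++
i=5 j=10: 21<23, i++

15 moves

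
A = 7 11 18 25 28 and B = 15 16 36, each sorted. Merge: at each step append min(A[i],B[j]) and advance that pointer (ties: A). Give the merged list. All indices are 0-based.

[i=0,j=0] A[i]=7<=B[j]=15 take 7 → i++
[i=1,j=0] A[i]=11<=B[j]=15 take 11 → i++
[i=2,j=0] A[i]=18>B[j]=15 take 15 → j++
[i=2,j=1] A[i]=18>B[j]=16 take 16 → j++
[i=2,j=2] A[i]=18<=B[j]=36 take 18 → i++
[i=3,j=2] A[i]=25<=B[j]=36 take 25 → i++
[i=4,j=2] A[i]=28<=B[j]=36 take 28 → i++
[i=5,j=2] A done, take B[j]=36 → j++

[7, 11, 15, 16, 18, 25, 28, 36]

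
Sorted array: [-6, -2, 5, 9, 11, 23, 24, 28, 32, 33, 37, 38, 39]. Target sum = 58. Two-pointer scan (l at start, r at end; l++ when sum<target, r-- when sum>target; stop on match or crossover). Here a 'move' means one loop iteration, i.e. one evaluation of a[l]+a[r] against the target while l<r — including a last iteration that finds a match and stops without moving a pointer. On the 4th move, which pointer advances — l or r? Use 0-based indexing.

l=0 r=12: -6+39=33 <58, l++
l=1 r=12: -2+39=37 <58, l++
l=2 r=12: 5+39=44 <58, l++
l=3 r=12: 9+39=48 <58, l++

l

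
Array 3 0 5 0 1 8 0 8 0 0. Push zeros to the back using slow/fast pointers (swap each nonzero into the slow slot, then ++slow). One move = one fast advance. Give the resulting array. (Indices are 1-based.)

[3, 5, 1, 8, 8, 0, 0, 0, 0, 0]

slow=1 fast=1: a[fast]=3≠0 swap→a[1]=3, slow++,fast++
slow=2 fast=2: a[fast]=0, fast++
slow=2 fast=3: a[fast]=5≠0 swap→a[2]=5, slow++,fast++
slow=3 fast=4: a[fast]=0, fast++
slow=3 fast=5: a[fast]=1≠0 swap→a[3]=1, slow++,fast++
slow=4 fast=6: a[fast]=8≠0 swap→a[4]=8, slow++,fast++
slow=5 fast=7: a[fast]=0, fast++
slow=5 fast=8: a[fast]=8≠0 swap→a[5]=8, slow++,fast++
slow=6 fast=9: a[fast]=0, fast++
slow=6 fast=10: a[fast]=0, fast++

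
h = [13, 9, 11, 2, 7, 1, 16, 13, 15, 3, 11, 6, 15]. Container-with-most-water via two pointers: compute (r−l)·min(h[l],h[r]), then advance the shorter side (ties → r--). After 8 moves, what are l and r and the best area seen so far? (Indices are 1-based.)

l=7, r=11, best area=156

l=1 r=13: min(13,15)*12=156 best=156 *, l++
l=2 r=13: min(9,15)*11=99 best=156, l++
l=3 r=13: min(11,15)*10=110 best=156, l++
l=4 r=13: min(2,15)*9=18 best=156, l++
l=5 r=13: min(7,15)*8=56 best=156, l++
l=6 r=13: min(1,15)*7=7 best=156, l++
l=7 r=13: min(16,15)*6=90 best=156, r--
l=7 r=12: min(16,6)*5=30 best=156, r--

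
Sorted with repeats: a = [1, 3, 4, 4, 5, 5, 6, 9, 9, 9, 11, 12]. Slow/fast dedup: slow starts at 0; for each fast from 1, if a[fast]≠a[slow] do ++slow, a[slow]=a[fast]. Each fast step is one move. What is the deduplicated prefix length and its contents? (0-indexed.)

length 8; prefix = [1, 3, 4, 5, 6, 9, 11, 12]

(s=0,f=1) a[fast]=3≠a[slow]=1 write a[1]=3 → slow++,fast++
(s=1,f=2) a[fast]=4≠a[slow]=3 write a[2]=4 → slow++,fast++
(s=2,f=3) a[fast]=4=a[slow] dup → fast++
(s=2,f=4) a[fast]=5≠a[slow]=4 write a[3]=5 → slow++,fast++
(s=3,f=5) a[fast]=5=a[slow] dup → fast++
(s=3,f=6) a[fast]=6≠a[slow]=5 write a[4]=6 → slow++,fast++
(s=4,f=7) a[fast]=9≠a[slow]=6 write a[5]=9 → slow++,fast++
(s=5,f=8) a[fast]=9=a[slow] dup → fast++
(s=5,f=9) a[fast]=9=a[slow] dup → fast++
(s=5,f=10) a[fast]=11≠a[slow]=9 write a[6]=11 → slow++,fast++
(s=6,f=11) a[fast]=12≠a[slow]=11 write a[7]=12 → slow++,fast++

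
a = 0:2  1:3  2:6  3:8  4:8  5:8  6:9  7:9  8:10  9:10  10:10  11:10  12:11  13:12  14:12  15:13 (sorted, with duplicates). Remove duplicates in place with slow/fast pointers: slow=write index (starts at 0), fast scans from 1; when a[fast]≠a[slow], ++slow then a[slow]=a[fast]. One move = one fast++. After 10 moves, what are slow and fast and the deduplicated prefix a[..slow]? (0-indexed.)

(s=0,f=1) a[fast]=3≠a[slow]=2 write a[1]=3 → slow++,fast++
(s=1,f=2) a[fast]=6≠a[slow]=3 write a[2]=6 → slow++,fast++
(s=2,f=3) a[fast]=8≠a[slow]=6 write a[3]=8 → slow++,fast++
(s=3,f=4) a[fast]=8=a[slow] dup → fast++
(s=3,f=5) a[fast]=8=a[slow] dup → fast++
(s=3,f=6) a[fast]=9≠a[slow]=8 write a[4]=9 → slow++,fast++
(s=4,f=7) a[fast]=9=a[slow] dup → fast++
(s=4,f=8) a[fast]=10≠a[slow]=9 write a[5]=10 → slow++,fast++
(s=5,f=9) a[fast]=10=a[slow] dup → fast++
(s=5,f=10) a[fast]=10=a[slow] dup → fast++

slow=5, fast=11, prefix=[2, 3, 6, 8, 9, 10]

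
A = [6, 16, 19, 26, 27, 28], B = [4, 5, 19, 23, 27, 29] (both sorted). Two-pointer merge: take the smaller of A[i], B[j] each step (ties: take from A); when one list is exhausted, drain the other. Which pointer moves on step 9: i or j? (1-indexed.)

[i=1,j=1] A[i]=6>B[j]=4 take 4 → j++
[i=1,j=2] A[i]=6>B[j]=5 take 5 → j++
[i=1,j=3] A[i]=6<=B[j]=19 take 6 → i++
[i=2,j=3] A[i]=16<=B[j]=19 take 16 → i++
[i=3,j=3] A[i]=19<=B[j]=19 take 19 → i++
[i=4,j=3] A[i]=26>B[j]=19 take 19 → j++
[i=4,j=4] A[i]=26>B[j]=23 take 23 → j++
[i=4,j=5] A[i]=26<=B[j]=27 take 26 → i++
[i=5,j=5] A[i]=27<=B[j]=27 take 27 → i++

i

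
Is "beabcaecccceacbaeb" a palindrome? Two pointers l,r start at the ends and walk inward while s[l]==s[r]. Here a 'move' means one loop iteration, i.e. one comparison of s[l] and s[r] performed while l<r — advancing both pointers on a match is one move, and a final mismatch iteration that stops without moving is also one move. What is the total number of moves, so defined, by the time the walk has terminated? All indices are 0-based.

9 moves

[0,17] 'b'=='b' → l++,r--
[1,16] 'e'=='e' → l++,r--
[2,15] 'a'=='a' → l++,r--
[3,14] 'b'=='b' → l++,r--
[4,13] 'c'=='c' → l++,r--
[5,12] 'a'=='a' → l++,r--
[6,11] 'e'=='e' → l++,r--
[7,10] 'c'=='c' → l++,r--
[8,9] 'c'=='c' → l++,r--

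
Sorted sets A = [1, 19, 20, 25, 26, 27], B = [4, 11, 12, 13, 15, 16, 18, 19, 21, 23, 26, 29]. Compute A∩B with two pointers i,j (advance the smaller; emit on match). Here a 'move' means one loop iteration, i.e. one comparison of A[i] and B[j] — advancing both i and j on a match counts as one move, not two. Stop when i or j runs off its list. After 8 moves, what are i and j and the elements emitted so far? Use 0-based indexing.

i=0 j=0: 1<4, i++
i=1 j=0: 19>4, j++
i=1 j=1: 19>11, j++
i=1 j=2: 19>12, j++
i=1 j=3: 19>13, j++
i=1 j=4: 19>15, j++
i=1 j=5: 19>16, j++
i=1 j=6: 19>18, j++

i=1, j=7, emitted=[]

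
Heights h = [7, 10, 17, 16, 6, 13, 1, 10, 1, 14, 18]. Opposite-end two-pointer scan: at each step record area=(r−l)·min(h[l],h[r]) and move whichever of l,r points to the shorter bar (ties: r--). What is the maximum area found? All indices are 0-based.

[0,10] min(7,18)*10=70 best=70 * → l++
[1,10] min(10,18)*9=90 best=90 * → l++
[2,10] min(17,18)*8=136 best=136 * → l++
[3,10] min(16,18)*7=112 best=136 → l++
[4,10] min(6,18)*6=36 best=136 → l++
[5,10] min(13,18)*5=65 best=136 → l++
[6,10] min(1,18)*4=4 best=136 → l++
[7,10] min(10,18)*3=30 best=136 → l++
[8,10] min(1,18)*2=2 best=136 → l++
[9,10] min(14,18)*1=14 best=136 → l++

max area = 136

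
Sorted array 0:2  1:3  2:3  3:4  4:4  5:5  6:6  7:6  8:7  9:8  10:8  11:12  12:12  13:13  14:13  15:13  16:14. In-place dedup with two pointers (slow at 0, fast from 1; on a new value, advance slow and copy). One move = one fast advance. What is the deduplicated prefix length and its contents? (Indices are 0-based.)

length 10; prefix = [2, 3, 4, 5, 6, 7, 8, 12, 13, 14]

(s=0,f=1) a[fast]=3≠a[slow]=2 write a[1]=3 → slow++,fast++
(s=1,f=2) a[fast]=3=a[slow] dup → fast++
(s=1,f=3) a[fast]=4≠a[slow]=3 write a[2]=4 → slow++,fast++
(s=2,f=4) a[fast]=4=a[slow] dup → fast++
(s=2,f=5) a[fast]=5≠a[slow]=4 write a[3]=5 → slow++,fast++
(s=3,f=6) a[fast]=6≠a[slow]=5 write a[4]=6 → slow++,fast++
(s=4,f=7) a[fast]=6=a[slow] dup → fast++
(s=4,f=8) a[fast]=7≠a[slow]=6 write a[5]=7 → slow++,fast++
(s=5,f=9) a[fast]=8≠a[slow]=7 write a[6]=8 → slow++,fast++
(s=6,f=10) a[fast]=8=a[slow] dup → fast++
(s=6,f=11) a[fast]=12≠a[slow]=8 write a[7]=12 → slow++,fast++
(s=7,f=12) a[fast]=12=a[slow] dup → fast++
(s=7,f=13) a[fast]=13≠a[slow]=12 write a[8]=13 → slow++,fast++
(s=8,f=14) a[fast]=13=a[slow] dup → fast++
(s=8,f=15) a[fast]=13=a[slow] dup → fast++
(s=8,f=16) a[fast]=14≠a[slow]=13 write a[9]=14 → slow++,fast++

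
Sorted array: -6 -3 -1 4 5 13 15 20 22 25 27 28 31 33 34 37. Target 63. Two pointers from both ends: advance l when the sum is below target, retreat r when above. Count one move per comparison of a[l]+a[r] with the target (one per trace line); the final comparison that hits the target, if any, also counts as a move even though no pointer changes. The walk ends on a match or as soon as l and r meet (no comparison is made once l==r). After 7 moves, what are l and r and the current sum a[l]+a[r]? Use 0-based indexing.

l=7, r=15, sum=57

l=0 r=15: -6+37=31 <63, l++
l=1 r=15: -3+37=34 <63, l++
l=2 r=15: -1+37=36 <63, l++
l=3 r=15: 4+37=41 <63, l++
l=4 r=15: 5+37=42 <63, l++
l=5 r=15: 13+37=50 <63, l++
l=6 r=15: 15+37=52 <63, l++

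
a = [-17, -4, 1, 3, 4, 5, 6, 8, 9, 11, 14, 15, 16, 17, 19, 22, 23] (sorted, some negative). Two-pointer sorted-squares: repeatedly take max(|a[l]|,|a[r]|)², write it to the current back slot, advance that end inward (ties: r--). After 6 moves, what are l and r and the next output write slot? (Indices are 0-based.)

l=1, r=11, next write slot=10

[0,16] |-17|<=|23| out[16]=529 → r--
[0,15] |-17|<=|22| out[15]=484 → r--
[0,14] |-17|<=|19| out[14]=361 → r--
[0,13] |-17|<=|17| out[13]=289 → r--
[0,12] |-17|>|16| out[12]=289 → l++
[1,12] |-4|<=|16| out[11]=256 → r--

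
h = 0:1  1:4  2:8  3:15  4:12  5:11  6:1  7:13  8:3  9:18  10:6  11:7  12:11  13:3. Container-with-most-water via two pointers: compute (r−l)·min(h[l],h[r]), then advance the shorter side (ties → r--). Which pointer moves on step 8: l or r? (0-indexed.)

l=0 r=13: min(1,3)*13=13 best=13 *, l++
l=1 r=13: min(4,3)*12=36 best=36 *, r--
l=1 r=12: min(4,11)*11=44 best=44 *, l++
l=2 r=12: min(8,11)*10=80 best=80 *, l++
l=3 r=12: min(15,11)*9=99 best=99 *, r--
l=3 r=11: min(15,7)*8=56 best=99, r--
l=3 r=10: min(15,6)*7=42 best=99, r--
l=3 r=9: min(15,18)*6=90 best=99, l++

l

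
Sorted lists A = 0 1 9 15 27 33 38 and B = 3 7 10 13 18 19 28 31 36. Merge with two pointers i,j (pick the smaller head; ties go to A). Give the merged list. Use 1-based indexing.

[i=1,j=1] A[i]=0<=B[j]=3 take 0 → i++
[i=2,j=1] A[i]=1<=B[j]=3 take 1 → i++
[i=3,j=1] A[i]=9>B[j]=3 take 3 → j++
[i=3,j=2] A[i]=9>B[j]=7 take 7 → j++
[i=3,j=3] A[i]=9<=B[j]=10 take 9 → i++
[i=4,j=3] A[i]=15>B[j]=10 take 10 → j++
[i=4,j=4] A[i]=15>B[j]=13 take 13 → j++
[i=4,j=5] A[i]=15<=B[j]=18 take 15 → i++
[i=5,j=5] A[i]=27>B[j]=18 take 18 → j++
[i=5,j=6] A[i]=27>B[j]=19 take 19 → j++
[i=5,j=7] A[i]=27<=B[j]=28 take 27 → i++
[i=6,j=7] A[i]=33>B[j]=28 take 28 → j++
[i=6,j=8] A[i]=33>B[j]=31 take 31 → j++
[i=6,j=9] A[i]=33<=B[j]=36 take 33 → i++
[i=7,j=9] A[i]=38>B[j]=36 take 36 → j++
[i=7,j=10] B done, take A[i]=38 → i++

[0, 1, 3, 7, 9, 10, 13, 15, 18, 19, 27, 28, 31, 33, 36, 38]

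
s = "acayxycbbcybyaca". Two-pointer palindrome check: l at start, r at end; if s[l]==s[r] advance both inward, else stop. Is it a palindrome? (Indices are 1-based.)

not a palindrome (mismatch at 5,12)

l=1 r=16: 'a'=='a', l++,r--
l=2 r=15: 'c'=='c', l++,r--
l=3 r=14: 'a'=='a', l++,r--
l=4 r=13: 'y'=='y', l++,r--
l=5 r=12: 'x'!='b', stop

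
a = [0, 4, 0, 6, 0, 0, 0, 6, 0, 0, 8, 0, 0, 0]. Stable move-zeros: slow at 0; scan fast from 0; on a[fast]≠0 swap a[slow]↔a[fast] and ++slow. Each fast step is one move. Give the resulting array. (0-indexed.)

[4, 6, 6, 8, 0, 0, 0, 0, 0, 0, 0, 0, 0, 0]

(s=0,f=0) a[fast]=0 → fast++
(s=0,f=1) a[fast]=4≠0 swap→a[0]=4 → slow++,fast++
(s=1,f=2) a[fast]=0 → fast++
(s=1,f=3) a[fast]=6≠0 swap→a[1]=6 → slow++,fast++
(s=2,f=4) a[fast]=0 → fast++
(s=2,f=5) a[fast]=0 → fast++
(s=2,f=6) a[fast]=0 → fast++
(s=2,f=7) a[fast]=6≠0 swap→a[2]=6 → slow++,fast++
(s=3,f=8) a[fast]=0 → fast++
(s=3,f=9) a[fast]=0 → fast++
(s=3,f=10) a[fast]=8≠0 swap→a[3]=8 → slow++,fast++
(s=4,f=11) a[fast]=0 → fast++
(s=4,f=12) a[fast]=0 → fast++
(s=4,f=13) a[fast]=0 → fast++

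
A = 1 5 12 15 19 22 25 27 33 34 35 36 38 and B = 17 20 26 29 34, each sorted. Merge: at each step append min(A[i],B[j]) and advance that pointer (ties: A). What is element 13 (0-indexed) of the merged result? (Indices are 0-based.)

i=0 j=0: A[i]=1<=B[j]=17 take 1, i++
i=1 j=0: A[i]=5<=B[j]=17 take 5, i++
i=2 j=0: A[i]=12<=B[j]=17 take 12, i++
i=3 j=0: A[i]=15<=B[j]=17 take 15, i++
i=4 j=0: A[i]=19>B[j]=17 take 17, j++
i=4 j=1: A[i]=19<=B[j]=20 take 19, i++
i=5 j=1: A[i]=22>B[j]=20 take 20, j++
i=5 j=2: A[i]=22<=B[j]=26 take 22, i++
i=6 j=2: A[i]=25<=B[j]=26 take 25, i++
i=7 j=2: A[i]=27>B[j]=26 take 26, j++
i=7 j=3: A[i]=27<=B[j]=29 take 27, i++
i=8 j=3: A[i]=33>B[j]=29 take 29, j++
i=8 j=4: A[i]=33<=B[j]=34 take 33, i++
i=9 j=4: A[i]=34<=B[j]=34 take 34, i++
i=10 j=4: A[i]=35>B[j]=34 take 34, j++
i=10 j=5: B done, take A[i]=35, i++
i=11 j=5: B done, take A[i]=36, i++
i=12 j=5: B done, take A[i]=38, i++

merged[13] = 34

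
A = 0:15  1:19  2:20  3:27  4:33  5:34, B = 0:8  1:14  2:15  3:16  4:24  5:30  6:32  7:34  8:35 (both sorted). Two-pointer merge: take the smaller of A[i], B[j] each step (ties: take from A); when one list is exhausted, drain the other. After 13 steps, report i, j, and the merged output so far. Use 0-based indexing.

i=6, j=7, merged so far=[8, 14, 15, 15, 16, 19, 20, 24, 27, 30, 32, 33, 34]

[i=0,j=0] A[i]=15>B[j]=8 take 8 → j++
[i=0,j=1] A[i]=15>B[j]=14 take 14 → j++
[i=0,j=2] A[i]=15<=B[j]=15 take 15 → i++
[i=1,j=2] A[i]=19>B[j]=15 take 15 → j++
[i=1,j=3] A[i]=19>B[j]=16 take 16 → j++
[i=1,j=4] A[i]=19<=B[j]=24 take 19 → i++
[i=2,j=4] A[i]=20<=B[j]=24 take 20 → i++
[i=3,j=4] A[i]=27>B[j]=24 take 24 → j++
[i=3,j=5] A[i]=27<=B[j]=30 take 27 → i++
[i=4,j=5] A[i]=33>B[j]=30 take 30 → j++
[i=4,j=6] A[i]=33>B[j]=32 take 32 → j++
[i=4,j=7] A[i]=33<=B[j]=34 take 33 → i++
[i=5,j=7] A[i]=34<=B[j]=34 take 34 → i++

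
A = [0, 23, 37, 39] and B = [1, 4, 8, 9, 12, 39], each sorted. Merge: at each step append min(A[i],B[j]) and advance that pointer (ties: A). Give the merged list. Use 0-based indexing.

i=0 j=0: A[i]=0<=B[j]=1 take 0, i++
i=1 j=0: A[i]=23>B[j]=1 take 1, j++
i=1 j=1: A[i]=23>B[j]=4 take 4, j++
i=1 j=2: A[i]=23>B[j]=8 take 8, j++
i=1 j=3: A[i]=23>B[j]=9 take 9, j++
i=1 j=4: A[i]=23>B[j]=12 take 12, j++
i=1 j=5: A[i]=23<=B[j]=39 take 23, i++
i=2 j=5: A[i]=37<=B[j]=39 take 37, i++
i=3 j=5: A[i]=39<=B[j]=39 take 39, i++
i=4 j=5: A done, take B[j]=39, j++

[0, 1, 4, 8, 9, 12, 23, 37, 39, 39]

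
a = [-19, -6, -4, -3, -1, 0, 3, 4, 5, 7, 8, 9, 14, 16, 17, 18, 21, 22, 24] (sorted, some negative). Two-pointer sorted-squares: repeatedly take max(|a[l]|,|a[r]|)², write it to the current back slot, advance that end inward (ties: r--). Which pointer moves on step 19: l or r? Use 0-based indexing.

l=0 r=18: |-19|<=|24| out[18]=576, r--
l=0 r=17: |-19|<=|22| out[17]=484, r--
l=0 r=16: |-19|<=|21| out[16]=441, r--
l=0 r=15: |-19|>|18| out[15]=361, l++
l=1 r=15: |-6|<=|18| out[14]=324, r--
l=1 r=14: |-6|<=|17| out[13]=289, r--
l=1 r=13: |-6|<=|16| out[12]=256, r--
l=1 r=12: |-6|<=|14| out[11]=196, r--
l=1 r=11: |-6|<=|9| out[10]=81, r--
l=1 r=10: |-6|<=|8| out[9]=64, r--
l=1 r=9: |-6|<=|7| out[8]=49, r--
l=1 r=8: |-6|>|5| out[7]=36, l++
l=2 r=8: |-4|<=|5| out[6]=25, r--
l=2 r=7: |-4|<=|4| out[5]=16, r--
l=2 r=6: |-4|>|3| out[4]=16, l++
l=3 r=6: |-3|<=|3| out[3]=9, r--
l=3 r=5: |-3|>|0| out[2]=9, l++
l=4 r=5: |-1|>|0| out[1]=1, l++
l=5 r=5: |0|<=|0| out[0]=0, r--

r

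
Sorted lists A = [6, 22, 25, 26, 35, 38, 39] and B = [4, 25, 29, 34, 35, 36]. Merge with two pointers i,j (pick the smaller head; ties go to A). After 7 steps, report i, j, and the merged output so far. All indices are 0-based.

i=0 j=0: A[i]=6>B[j]=4 take 4, j++
i=0 j=1: A[i]=6<=B[j]=25 take 6, i++
i=1 j=1: A[i]=22<=B[j]=25 take 22, i++
i=2 j=1: A[i]=25<=B[j]=25 take 25, i++
i=3 j=1: A[i]=26>B[j]=25 take 25, j++
i=3 j=2: A[i]=26<=B[j]=29 take 26, i++
i=4 j=2: A[i]=35>B[j]=29 take 29, j++

i=4, j=3, merged so far=[4, 6, 22, 25, 25, 26, 29]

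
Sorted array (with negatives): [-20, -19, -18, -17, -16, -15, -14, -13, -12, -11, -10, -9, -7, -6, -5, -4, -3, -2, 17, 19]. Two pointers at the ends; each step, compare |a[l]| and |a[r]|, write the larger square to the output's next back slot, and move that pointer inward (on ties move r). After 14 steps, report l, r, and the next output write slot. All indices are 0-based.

[0,19] |-20|>|19| out[19]=400 → l++
[1,19] |-19|<=|19| out[18]=361 → r--
[1,18] |-19|>|17| out[17]=361 → l++
[2,18] |-18|>|17| out[16]=324 → l++
[3,18] |-17|<=|17| out[15]=289 → r--
[3,17] |-17|>|-2| out[14]=289 → l++
[4,17] |-16|>|-2| out[13]=256 → l++
[5,17] |-15|>|-2| out[12]=225 → l++
[6,17] |-14|>|-2| out[11]=196 → l++
[7,17] |-13|>|-2| out[10]=169 → l++
[8,17] |-12|>|-2| out[9]=144 → l++
[9,17] |-11|>|-2| out[8]=121 → l++
[10,17] |-10|>|-2| out[7]=100 → l++
[11,17] |-9|>|-2| out[6]=81 → l++

l=12, r=17, next write slot=5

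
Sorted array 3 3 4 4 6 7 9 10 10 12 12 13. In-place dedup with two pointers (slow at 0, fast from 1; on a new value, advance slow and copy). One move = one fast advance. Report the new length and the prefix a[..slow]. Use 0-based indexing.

length 8; prefix = [3, 4, 6, 7, 9, 10, 12, 13]

slow=0 fast=1: a[fast]=3=a[slow] dup, fast++
slow=0 fast=2: a[fast]=4≠a[slow]=3 write a[1]=4, slow++,fast++
slow=1 fast=3: a[fast]=4=a[slow] dup, fast++
slow=1 fast=4: a[fast]=6≠a[slow]=4 write a[2]=6, slow++,fast++
slow=2 fast=5: a[fast]=7≠a[slow]=6 write a[3]=7, slow++,fast++
slow=3 fast=6: a[fast]=9≠a[slow]=7 write a[4]=9, slow++,fast++
slow=4 fast=7: a[fast]=10≠a[slow]=9 write a[5]=10, slow++,fast++
slow=5 fast=8: a[fast]=10=a[slow] dup, fast++
slow=5 fast=9: a[fast]=12≠a[slow]=10 write a[6]=12, slow++,fast++
slow=6 fast=10: a[fast]=12=a[slow] dup, fast++
slow=6 fast=11: a[fast]=13≠a[slow]=12 write a[7]=13, slow++,fast++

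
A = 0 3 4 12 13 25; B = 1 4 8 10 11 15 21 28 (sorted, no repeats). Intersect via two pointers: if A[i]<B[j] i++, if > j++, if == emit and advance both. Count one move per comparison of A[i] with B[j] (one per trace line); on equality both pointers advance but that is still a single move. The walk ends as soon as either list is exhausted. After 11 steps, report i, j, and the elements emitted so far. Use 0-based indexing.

i=5, j=7, emitted=[4]

i=0 j=0: 0<1, i++
i=1 j=0: 3>1, j++
i=1 j=1: 3<4, i++
i=2 j=1: 4==4 emit, i++,j++
i=3 j=2: 12>8, j++
i=3 j=3: 12>10, j++
i=3 j=4: 12>11, j++
i=3 j=5: 12<15, i++
i=4 j=5: 13<15, i++
i=5 j=5: 25>15, j++
i=5 j=6: 25>21, j++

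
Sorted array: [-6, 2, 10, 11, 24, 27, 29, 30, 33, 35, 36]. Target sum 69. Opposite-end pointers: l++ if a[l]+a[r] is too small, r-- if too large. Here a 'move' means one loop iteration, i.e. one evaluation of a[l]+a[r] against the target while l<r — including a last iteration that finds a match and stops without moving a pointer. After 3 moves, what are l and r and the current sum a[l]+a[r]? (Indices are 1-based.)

[1,11] -6+36=30 <69 → l++
[2,11] 2+36=38 <69 → l++
[3,11] 10+36=46 <69 → l++

l=4, r=11, sum=47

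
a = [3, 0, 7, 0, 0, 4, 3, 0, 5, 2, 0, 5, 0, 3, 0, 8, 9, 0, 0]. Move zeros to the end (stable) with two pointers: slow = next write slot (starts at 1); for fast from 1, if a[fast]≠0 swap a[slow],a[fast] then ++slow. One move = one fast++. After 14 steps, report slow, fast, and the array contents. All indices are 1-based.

(s=1,f=1) a[fast]=3≠0 swap→a[1]=3 → slow++,fast++
(s=2,f=2) a[fast]=0 → fast++
(s=2,f=3) a[fast]=7≠0 swap→a[2]=7 → slow++,fast++
(s=3,f=4) a[fast]=0 → fast++
(s=3,f=5) a[fast]=0 → fast++
(s=3,f=6) a[fast]=4≠0 swap→a[3]=4 → slow++,fast++
(s=4,f=7) a[fast]=3≠0 swap→a[4]=3 → slow++,fast++
(s=5,f=8) a[fast]=0 → fast++
(s=5,f=9) a[fast]=5≠0 swap→a[5]=5 → slow++,fast++
(s=6,f=10) a[fast]=2≠0 swap→a[6]=2 → slow++,fast++
(s=7,f=11) a[fast]=0 → fast++
(s=7,f=12) a[fast]=5≠0 swap→a[7]=5 → slow++,fast++
(s=8,f=13) a[fast]=0 → fast++
(s=8,f=14) a[fast]=3≠0 swap→a[8]=3 → slow++,fast++

slow=9, fast=15, a=[3, 7, 4, 3, 5, 2, 5, 3, 0, 0, 0, 0, 0, 0, 0, 8, 9, 0, 0]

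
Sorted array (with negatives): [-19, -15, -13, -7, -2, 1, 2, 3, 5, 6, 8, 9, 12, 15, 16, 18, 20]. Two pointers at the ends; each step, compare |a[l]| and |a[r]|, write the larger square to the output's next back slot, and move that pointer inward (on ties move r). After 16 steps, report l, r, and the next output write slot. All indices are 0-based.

l=5, r=5, next write slot=0

l=0 r=16: |-19|<=|20| out[16]=400, r--
l=0 r=15: |-19|>|18| out[15]=361, l++
l=1 r=15: |-15|<=|18| out[14]=324, r--
l=1 r=14: |-15|<=|16| out[13]=256, r--
l=1 r=13: |-15|<=|15| out[12]=225, r--
l=1 r=12: |-15|>|12| out[11]=225, l++
l=2 r=12: |-13|>|12| out[10]=169, l++
l=3 r=12: |-7|<=|12| out[9]=144, r--
l=3 r=11: |-7|<=|9| out[8]=81, r--
l=3 r=10: |-7|<=|8| out[7]=64, r--
l=3 r=9: |-7|>|6| out[6]=49, l++
l=4 r=9: |-2|<=|6| out[5]=36, r--
l=4 r=8: |-2|<=|5| out[4]=25, r--
l=4 r=7: |-2|<=|3| out[3]=9, r--
l=4 r=6: |-2|<=|2| out[2]=4, r--
l=4 r=5: |-2|>|1| out[1]=4, l++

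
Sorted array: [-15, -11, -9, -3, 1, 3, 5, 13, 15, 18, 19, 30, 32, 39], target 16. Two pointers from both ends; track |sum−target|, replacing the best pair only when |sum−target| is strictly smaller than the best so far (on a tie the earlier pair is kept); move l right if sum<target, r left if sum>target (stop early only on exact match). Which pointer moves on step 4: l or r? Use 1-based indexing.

l=1 r=14: -15+39=24 d=8 *, r--
l=1 r=13: -15+32=17 d=1 *, r--
l=1 r=12: -15+30=15 d=1, l++
l=2 r=12: -11+30=19 d=3, r--

r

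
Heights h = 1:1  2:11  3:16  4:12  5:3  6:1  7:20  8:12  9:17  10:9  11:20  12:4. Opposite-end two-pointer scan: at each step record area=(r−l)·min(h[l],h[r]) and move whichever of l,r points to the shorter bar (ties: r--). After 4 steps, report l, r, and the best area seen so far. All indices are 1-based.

l=1 r=12: min(1,4)*11=11 best=11 *, l++
l=2 r=12: min(11,4)*10=40 best=40 *, r--
l=2 r=11: min(11,20)*9=99 best=99 *, l++
l=3 r=11: min(16,20)*8=128 best=128 *, l++

l=4, r=11, best area=128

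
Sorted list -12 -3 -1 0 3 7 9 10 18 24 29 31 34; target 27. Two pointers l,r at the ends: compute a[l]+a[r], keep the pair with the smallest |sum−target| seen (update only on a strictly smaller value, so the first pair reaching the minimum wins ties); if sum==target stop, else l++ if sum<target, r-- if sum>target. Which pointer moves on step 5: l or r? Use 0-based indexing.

l=0 r=12: -12+34=22 d=5 *, l++
l=1 r=12: -3+34=31 d=4 *, r--
l=1 r=11: -3+31=28 d=1 *, r--
l=1 r=10: -3+29=26 d=1, l++
l=2 r=10: -1+29=28 d=1, r--

r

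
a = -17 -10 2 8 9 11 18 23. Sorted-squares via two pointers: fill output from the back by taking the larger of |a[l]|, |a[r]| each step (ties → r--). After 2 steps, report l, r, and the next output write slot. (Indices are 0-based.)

l=0 r=7: |-17|<=|23| out[7]=529, r--
l=0 r=6: |-17|<=|18| out[6]=324, r--

l=0, r=5, next write slot=5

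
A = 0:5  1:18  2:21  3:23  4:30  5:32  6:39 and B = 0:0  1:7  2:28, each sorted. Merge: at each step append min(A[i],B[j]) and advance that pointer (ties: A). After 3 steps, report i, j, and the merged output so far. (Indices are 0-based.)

i=1, j=2, merged so far=[0, 5, 7]

i=0 j=0: A[i]=5>B[j]=0 take 0, j++
i=0 j=1: A[i]=5<=B[j]=7 take 5, i++
i=1 j=1: A[i]=18>B[j]=7 take 7, j++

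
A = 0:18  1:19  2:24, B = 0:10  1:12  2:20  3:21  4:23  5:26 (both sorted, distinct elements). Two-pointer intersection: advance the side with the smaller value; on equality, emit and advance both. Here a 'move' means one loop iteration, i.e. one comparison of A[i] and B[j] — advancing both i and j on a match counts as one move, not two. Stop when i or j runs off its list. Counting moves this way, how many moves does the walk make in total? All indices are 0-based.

8 moves

[i=0,j=0] 18>10 → j++
[i=0,j=1] 18>12 → j++
[i=0,j=2] 18<20 → i++
[i=1,j=2] 19<20 → i++
[i=2,j=2] 24>20 → j++
[i=2,j=3] 24>21 → j++
[i=2,j=4] 24>23 → j++
[i=2,j=5] 24<26 → i++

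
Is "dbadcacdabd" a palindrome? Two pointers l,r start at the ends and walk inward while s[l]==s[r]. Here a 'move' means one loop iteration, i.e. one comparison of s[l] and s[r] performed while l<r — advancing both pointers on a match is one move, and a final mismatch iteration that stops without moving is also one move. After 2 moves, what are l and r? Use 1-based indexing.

[1,11] 'd'=='d' → l++,r--
[2,10] 'b'=='b' → l++,r--

l=3, r=9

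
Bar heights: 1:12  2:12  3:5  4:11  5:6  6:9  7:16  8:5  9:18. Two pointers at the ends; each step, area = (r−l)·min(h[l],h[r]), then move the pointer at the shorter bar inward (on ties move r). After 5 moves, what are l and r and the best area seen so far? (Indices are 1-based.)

l=6, r=9, best area=96

l=1 r=9: min(12,18)*8=96 best=96 *, l++
l=2 r=9: min(12,18)*7=84 best=96, l++
l=3 r=9: min(5,18)*6=30 best=96, l++
l=4 r=9: min(11,18)*5=55 best=96, l++
l=5 r=9: min(6,18)*4=24 best=96, l++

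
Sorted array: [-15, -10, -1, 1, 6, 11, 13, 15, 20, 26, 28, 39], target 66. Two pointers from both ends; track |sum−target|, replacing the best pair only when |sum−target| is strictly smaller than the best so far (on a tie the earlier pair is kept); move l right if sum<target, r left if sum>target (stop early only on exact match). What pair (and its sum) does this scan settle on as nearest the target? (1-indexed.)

[1,12] -15+39=24 d=42 * → l++
[2,12] -10+39=29 d=37 * → l++
[3,12] -1+39=38 d=28 * → l++
[4,12] 1+39=40 d=26 * → l++
[5,12] 6+39=45 d=21 * → l++
[6,12] 11+39=50 d=16 * → l++
[7,12] 13+39=52 d=14 * → l++
[8,12] 15+39=54 d=12 * → l++
[9,12] 20+39=59 d=7 * → l++
[10,12] 26+39=65 d=1 * → l++
[11,12] 28+39=67 d=1 → r--

pair (26, 39) with sum 65 (|Δ|=1)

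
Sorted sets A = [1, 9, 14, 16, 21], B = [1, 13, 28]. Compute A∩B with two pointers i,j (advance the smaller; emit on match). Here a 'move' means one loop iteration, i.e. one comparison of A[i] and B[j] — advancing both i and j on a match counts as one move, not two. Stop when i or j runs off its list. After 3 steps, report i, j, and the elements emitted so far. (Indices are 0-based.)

i=2, j=2, emitted=[1]

[i=0,j=0] 1==1 emit → i++,j++
[i=1,j=1] 9<13 → i++
[i=2,j=1] 14>13 → j++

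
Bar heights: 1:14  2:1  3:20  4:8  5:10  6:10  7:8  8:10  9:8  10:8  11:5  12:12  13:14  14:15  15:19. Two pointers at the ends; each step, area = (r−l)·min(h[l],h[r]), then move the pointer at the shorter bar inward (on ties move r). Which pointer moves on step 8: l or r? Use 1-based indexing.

r

[1,15] min(14,19)*14=196 best=196 * → l++
[2,15] min(1,19)*13=13 best=196 → l++
[3,15] min(20,19)*12=228 best=228 * → r--
[3,14] min(20,15)*11=165 best=228 → r--
[3,13] min(20,14)*10=140 best=228 → r--
[3,12] min(20,12)*9=108 best=228 → r--
[3,11] min(20,5)*8=40 best=228 → r--
[3,10] min(20,8)*7=56 best=228 → r--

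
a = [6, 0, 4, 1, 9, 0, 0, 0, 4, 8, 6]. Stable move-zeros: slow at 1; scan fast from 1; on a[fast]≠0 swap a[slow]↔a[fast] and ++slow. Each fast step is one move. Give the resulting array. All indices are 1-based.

[6, 4, 1, 9, 4, 8, 6, 0, 0, 0, 0]

slow=1 fast=1: a[fast]=6≠0 swap→a[1]=6, slow++,fast++
slow=2 fast=2: a[fast]=0, fast++
slow=2 fast=3: a[fast]=4≠0 swap→a[2]=4, slow++,fast++
slow=3 fast=4: a[fast]=1≠0 swap→a[3]=1, slow++,fast++
slow=4 fast=5: a[fast]=9≠0 swap→a[4]=9, slow++,fast++
slow=5 fast=6: a[fast]=0, fast++
slow=5 fast=7: a[fast]=0, fast++
slow=5 fast=8: a[fast]=0, fast++
slow=5 fast=9: a[fast]=4≠0 swap→a[5]=4, slow++,fast++
slow=6 fast=10: a[fast]=8≠0 swap→a[6]=8, slow++,fast++
slow=7 fast=11: a[fast]=6≠0 swap→a[7]=6, slow++,fast++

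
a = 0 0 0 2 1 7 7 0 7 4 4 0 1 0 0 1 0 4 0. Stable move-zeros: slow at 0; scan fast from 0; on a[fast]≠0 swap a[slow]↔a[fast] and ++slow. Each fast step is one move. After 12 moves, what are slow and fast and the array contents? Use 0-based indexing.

slow=0 fast=0: a[fast]=0, fast++
slow=0 fast=1: a[fast]=0, fast++
slow=0 fast=2: a[fast]=0, fast++
slow=0 fast=3: a[fast]=2≠0 swap→a[0]=2, slow++,fast++
slow=1 fast=4: a[fast]=1≠0 swap→a[1]=1, slow++,fast++
slow=2 fast=5: a[fast]=7≠0 swap→a[2]=7, slow++,fast++
slow=3 fast=6: a[fast]=7≠0 swap→a[3]=7, slow++,fast++
slow=4 fast=7: a[fast]=0, fast++
slow=4 fast=8: a[fast]=7≠0 swap→a[4]=7, slow++,fast++
slow=5 fast=9: a[fast]=4≠0 swap→a[5]=4, slow++,fast++
slow=6 fast=10: a[fast]=4≠0 swap→a[6]=4, slow++,fast++
slow=7 fast=11: a[fast]=0, fast++

slow=7, fast=12, a=[2, 1, 7, 7, 7, 4, 4, 0, 0, 0, 0, 0, 1, 0, 0, 1, 0, 4, 0]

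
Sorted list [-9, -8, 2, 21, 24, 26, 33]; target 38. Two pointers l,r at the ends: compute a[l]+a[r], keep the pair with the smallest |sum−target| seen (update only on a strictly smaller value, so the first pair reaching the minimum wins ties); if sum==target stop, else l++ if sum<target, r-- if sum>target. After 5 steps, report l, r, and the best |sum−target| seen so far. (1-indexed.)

l=1 r=7: -9+33=24 d=14 *, l++
l=2 r=7: -8+33=25 d=13 *, l++
l=3 r=7: 2+33=35 d=3 *, l++
l=4 r=7: 21+33=54 d=16, r--
l=4 r=6: 21+26=47 d=9, r--

l=4, r=5, best |Δ|=3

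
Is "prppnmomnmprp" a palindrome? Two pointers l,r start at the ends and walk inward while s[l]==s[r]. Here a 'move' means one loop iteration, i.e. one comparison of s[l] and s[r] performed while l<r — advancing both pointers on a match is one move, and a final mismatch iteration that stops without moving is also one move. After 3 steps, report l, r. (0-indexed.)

l=3, r=9

l=0 r=12: 'p'=='p', l++,r--
l=1 r=11: 'r'=='r', l++,r--
l=2 r=10: 'p'=='p', l++,r--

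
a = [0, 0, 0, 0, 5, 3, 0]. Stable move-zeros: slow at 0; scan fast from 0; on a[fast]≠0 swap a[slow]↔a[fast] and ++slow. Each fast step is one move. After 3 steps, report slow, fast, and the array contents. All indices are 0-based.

slow=0, fast=3, a=[0, 0, 0, 0, 5, 3, 0]

slow=0 fast=0: a[fast]=0, fast++
slow=0 fast=1: a[fast]=0, fast++
slow=0 fast=2: a[fast]=0, fast++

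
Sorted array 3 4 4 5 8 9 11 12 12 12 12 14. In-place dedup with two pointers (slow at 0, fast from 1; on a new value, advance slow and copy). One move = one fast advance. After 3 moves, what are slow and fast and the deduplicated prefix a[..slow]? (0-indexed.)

slow=2, fast=4, prefix=[3, 4, 5]

(s=0,f=1) a[fast]=4≠a[slow]=3 write a[1]=4 → slow++,fast++
(s=1,f=2) a[fast]=4=a[slow] dup → fast++
(s=1,f=3) a[fast]=5≠a[slow]=4 write a[2]=5 → slow++,fast++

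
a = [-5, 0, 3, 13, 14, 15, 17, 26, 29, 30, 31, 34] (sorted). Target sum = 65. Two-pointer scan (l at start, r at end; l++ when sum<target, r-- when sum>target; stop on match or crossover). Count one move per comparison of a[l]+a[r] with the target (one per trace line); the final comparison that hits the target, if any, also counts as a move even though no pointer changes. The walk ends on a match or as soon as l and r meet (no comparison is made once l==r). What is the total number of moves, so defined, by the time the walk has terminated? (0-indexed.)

[0,11] -5+34=29 <65 → l++
[1,11] 0+34=34 <65 → l++
[2,11] 3+34=37 <65 → l++
[3,11] 13+34=47 <65 → l++
[4,11] 14+34=48 <65 → l++
[5,11] 15+34=49 <65 → l++
[6,11] 17+34=51 <65 → l++
[7,11] 26+34=60 <65 → l++
[8,11] 29+34=63 <65 → l++
[9,11] 30+34=64 <65 → l++
[10,11] 31+34=65 → found

11 moves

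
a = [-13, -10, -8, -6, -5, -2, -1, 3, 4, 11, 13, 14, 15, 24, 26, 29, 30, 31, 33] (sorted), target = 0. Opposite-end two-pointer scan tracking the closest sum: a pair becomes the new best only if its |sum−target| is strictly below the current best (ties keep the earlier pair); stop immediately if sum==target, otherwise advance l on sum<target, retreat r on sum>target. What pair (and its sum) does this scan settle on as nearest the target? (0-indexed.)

pair (-13, 13) with sum 0 (|Δ|=0)

[0,18] -13+33=20 d=20 * → r--
[0,17] -13+31=18 d=18 * → r--
[0,16] -13+30=17 d=17 * → r--
[0,15] -13+29=16 d=16 * → r--
[0,14] -13+26=13 d=13 * → r--
[0,13] -13+24=11 d=11 * → r--
[0,12] -13+15=2 d=2 * → r--
[0,11] -13+14=1 d=1 * → r--
[0,10] -13+13=0 d=0 * → stop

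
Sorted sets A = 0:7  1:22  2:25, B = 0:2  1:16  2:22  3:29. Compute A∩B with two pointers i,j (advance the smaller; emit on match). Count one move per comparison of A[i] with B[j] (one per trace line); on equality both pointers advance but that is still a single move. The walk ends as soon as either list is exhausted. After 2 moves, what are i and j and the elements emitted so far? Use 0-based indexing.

i=1, j=1, emitted=[]

[i=0,j=0] 7>2 → j++
[i=0,j=1] 7<16 → i++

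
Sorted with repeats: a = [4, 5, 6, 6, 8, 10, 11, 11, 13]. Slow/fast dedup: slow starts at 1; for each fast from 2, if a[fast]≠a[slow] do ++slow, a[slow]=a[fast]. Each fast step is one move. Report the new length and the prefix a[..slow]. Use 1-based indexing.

length 7; prefix = [4, 5, 6, 8, 10, 11, 13]

(s=1,f=2) a[fast]=5≠a[slow]=4 write a[2]=5 → slow++,fast++
(s=2,f=3) a[fast]=6≠a[slow]=5 write a[3]=6 → slow++,fast++
(s=3,f=4) a[fast]=6=a[slow] dup → fast++
(s=3,f=5) a[fast]=8≠a[slow]=6 write a[4]=8 → slow++,fast++
(s=4,f=6) a[fast]=10≠a[slow]=8 write a[5]=10 → slow++,fast++
(s=5,f=7) a[fast]=11≠a[slow]=10 write a[6]=11 → slow++,fast++
(s=6,f=8) a[fast]=11=a[slow] dup → fast++
(s=6,f=9) a[fast]=13≠a[slow]=11 write a[7]=13 → slow++,fast++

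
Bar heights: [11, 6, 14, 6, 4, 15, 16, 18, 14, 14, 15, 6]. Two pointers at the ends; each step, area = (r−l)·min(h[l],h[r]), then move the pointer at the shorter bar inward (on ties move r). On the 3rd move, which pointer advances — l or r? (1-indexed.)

l

[1,12] min(11,6)*11=66 best=66 * → r--
[1,11] min(11,15)*10=110 best=110 * → l++
[2,11] min(6,15)*9=54 best=110 → l++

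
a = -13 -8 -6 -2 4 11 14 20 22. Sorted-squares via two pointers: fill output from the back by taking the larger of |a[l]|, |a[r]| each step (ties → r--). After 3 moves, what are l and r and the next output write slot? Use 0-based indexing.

l=0, r=5, next write slot=5

l=0 r=8: |-13|<=|22| out[8]=484, r--
l=0 r=7: |-13|<=|20| out[7]=400, r--
l=0 r=6: |-13|<=|14| out[6]=196, r--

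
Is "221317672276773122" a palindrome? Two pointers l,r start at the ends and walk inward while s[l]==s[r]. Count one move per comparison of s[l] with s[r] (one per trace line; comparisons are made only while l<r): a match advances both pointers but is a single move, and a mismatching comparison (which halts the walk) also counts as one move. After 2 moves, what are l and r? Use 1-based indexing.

[1,18] '2'=='2' → l++,r--
[2,17] '2'=='2' → l++,r--

l=3, r=16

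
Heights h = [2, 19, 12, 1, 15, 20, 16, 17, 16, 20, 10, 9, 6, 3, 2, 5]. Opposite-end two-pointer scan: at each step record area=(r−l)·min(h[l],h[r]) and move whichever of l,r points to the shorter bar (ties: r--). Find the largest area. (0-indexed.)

max area = 152

[0,15] min(2,5)*15=30 best=30 * → l++
[1,15] min(19,5)*14=70 best=70 * → r--
[1,14] min(19,2)*13=26 best=70 → r--
[1,13] min(19,3)*12=36 best=70 → r--
[1,12] min(19,6)*11=66 best=70 → r--
[1,11] min(19,9)*10=90 best=90 * → r--
[1,10] min(19,10)*9=90 best=90 → r--
[1,9] min(19,20)*8=152 best=152 * → l++
[2,9] min(12,20)*7=84 best=152 → l++
[3,9] min(1,20)*6=6 best=152 → l++
[4,9] min(15,20)*5=75 best=152 → l++
[5,9] min(20,20)*4=80 best=152 → r--
[5,8] min(20,16)*3=48 best=152 → r--
[5,7] min(20,17)*2=34 best=152 → r--
[5,6] min(20,16)*1=16 best=152 → r--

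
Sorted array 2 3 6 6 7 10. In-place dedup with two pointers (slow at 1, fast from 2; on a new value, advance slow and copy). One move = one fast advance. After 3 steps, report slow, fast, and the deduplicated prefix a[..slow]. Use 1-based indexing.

slow=1 fast=2: a[fast]=3≠a[slow]=2 write a[2]=3, slow++,fast++
slow=2 fast=3: a[fast]=6≠a[slow]=3 write a[3]=6, slow++,fast++
slow=3 fast=4: a[fast]=6=a[slow] dup, fast++

slow=3, fast=5, prefix=[2, 3, 6]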